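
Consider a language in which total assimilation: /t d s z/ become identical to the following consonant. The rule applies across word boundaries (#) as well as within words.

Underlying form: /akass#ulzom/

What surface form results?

no segment meets the rule's conditions; no change.

[akass#ulzom]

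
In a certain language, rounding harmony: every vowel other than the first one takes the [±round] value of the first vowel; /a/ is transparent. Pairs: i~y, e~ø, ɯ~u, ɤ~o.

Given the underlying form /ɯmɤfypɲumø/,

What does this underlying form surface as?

[ɯmɤfipɲɯme]

/y/ harmonizes with /ɯ/ ([-round]) → [i]
/u/ harmonizes with /ɯ/ ([-round]) → [ɯ]
/ø/ harmonizes with /ɯ/ ([-round]) → [e]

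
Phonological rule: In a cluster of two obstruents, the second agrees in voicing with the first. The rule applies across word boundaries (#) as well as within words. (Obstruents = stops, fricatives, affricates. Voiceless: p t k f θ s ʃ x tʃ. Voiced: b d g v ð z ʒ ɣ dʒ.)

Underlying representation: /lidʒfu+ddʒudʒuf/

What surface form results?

[lidʒvu+ddʒudʒuf]

/f/ after /dʒ/ (voiced) → [v]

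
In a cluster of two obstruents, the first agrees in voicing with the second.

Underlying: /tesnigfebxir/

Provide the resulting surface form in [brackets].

[tesnikfepxir]

/g/ before /f/ (voiceless) → [k]
/b/ before /x/ (voiceless) → [p]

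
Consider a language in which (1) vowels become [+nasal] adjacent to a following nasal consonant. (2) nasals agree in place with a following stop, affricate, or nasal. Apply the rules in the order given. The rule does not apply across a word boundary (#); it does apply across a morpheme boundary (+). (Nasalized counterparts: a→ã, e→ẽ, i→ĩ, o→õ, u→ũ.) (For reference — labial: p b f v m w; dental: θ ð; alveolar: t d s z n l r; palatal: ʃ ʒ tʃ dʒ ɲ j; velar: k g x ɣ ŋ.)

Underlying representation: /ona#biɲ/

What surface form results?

[õna#bĩɲ]

Rule 1: /o/ before nasal /n/ → [õ]
Rule 1: /i/ before nasal /ɲ/ → [ĩ]
After rule 1: õna#bĩɲ
Rule 2: no segment meets the rule's conditions; no change.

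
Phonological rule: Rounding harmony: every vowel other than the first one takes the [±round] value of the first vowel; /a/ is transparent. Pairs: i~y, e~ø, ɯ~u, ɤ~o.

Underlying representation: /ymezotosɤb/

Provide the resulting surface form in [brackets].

/e/ harmonizes with /y/ ([+round]) → [ø]
/ɤ/ harmonizes with /y/ ([+round]) → [o]

[ymøzotosob]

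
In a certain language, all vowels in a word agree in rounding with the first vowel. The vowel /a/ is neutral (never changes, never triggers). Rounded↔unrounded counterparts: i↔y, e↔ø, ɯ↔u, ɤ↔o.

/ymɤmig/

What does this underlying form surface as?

[ymomyg]

/ɤ/ harmonizes with /y/ ([+round]) → [o]
/i/ harmonizes with /y/ ([+round]) → [y]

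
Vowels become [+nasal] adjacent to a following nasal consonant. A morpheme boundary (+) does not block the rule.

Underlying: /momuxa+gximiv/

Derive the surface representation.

[mõmuxa+gxĩmiv]

/o/ before nasal /m/ → [õ]
/i/ before nasal /m/ → [ĩ]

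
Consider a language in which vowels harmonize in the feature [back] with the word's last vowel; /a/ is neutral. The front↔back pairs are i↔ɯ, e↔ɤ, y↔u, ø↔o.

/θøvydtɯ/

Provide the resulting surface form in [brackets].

/ø/ harmonizes with /ɯ/ ([+back]) → [o]
/y/ harmonizes with /ɯ/ ([+back]) → [u]

[θovudtɯ]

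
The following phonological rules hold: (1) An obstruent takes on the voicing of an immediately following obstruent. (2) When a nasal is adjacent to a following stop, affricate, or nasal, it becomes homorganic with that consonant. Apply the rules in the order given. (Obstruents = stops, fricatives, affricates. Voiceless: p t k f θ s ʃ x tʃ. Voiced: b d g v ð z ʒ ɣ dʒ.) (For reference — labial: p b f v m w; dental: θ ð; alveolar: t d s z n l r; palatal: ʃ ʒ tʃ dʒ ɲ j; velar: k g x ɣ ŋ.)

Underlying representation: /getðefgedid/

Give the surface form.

[gedðevgedid]

Rule 1: /t/ before /ð/ (voiced) → [d]
Rule 1: /f/ before /g/ (voiced) → [v]
After rule 1: gedðevgedid
Rule 2: no segment meets the rule's conditions; no change.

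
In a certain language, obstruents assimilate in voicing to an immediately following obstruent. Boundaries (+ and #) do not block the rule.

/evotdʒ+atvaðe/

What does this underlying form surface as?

/t/ before /dʒ/ (voiced) → [d]
/t/ before /v/ (voiced) → [d]

[evoddʒ+advaðe]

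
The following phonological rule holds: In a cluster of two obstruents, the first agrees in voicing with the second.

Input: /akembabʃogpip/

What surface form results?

/b/ before /ʃ/ (voiceless) → [p]
/g/ before /p/ (voiceless) → [k]

[akembapʃokpip]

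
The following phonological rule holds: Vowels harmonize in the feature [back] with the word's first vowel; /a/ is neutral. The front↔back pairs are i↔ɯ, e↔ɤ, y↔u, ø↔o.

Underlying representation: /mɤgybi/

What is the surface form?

/y/ harmonizes with /ɤ/ ([+back]) → [u]
/i/ harmonizes with /ɤ/ ([+back]) → [ɯ]

[mɤgubɯ]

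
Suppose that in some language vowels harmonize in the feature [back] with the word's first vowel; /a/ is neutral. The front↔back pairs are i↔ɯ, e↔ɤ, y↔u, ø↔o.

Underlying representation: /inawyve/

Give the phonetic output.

[inawyve]

no segment meets the rule's conditions; no change.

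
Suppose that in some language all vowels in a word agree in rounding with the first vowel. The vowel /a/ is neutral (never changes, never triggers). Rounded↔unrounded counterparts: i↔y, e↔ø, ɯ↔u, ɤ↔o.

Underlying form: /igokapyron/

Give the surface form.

/o/ harmonizes with /i/ ([-round]) → [ɤ]
/y/ harmonizes with /i/ ([-round]) → [i]
/o/ harmonizes with /i/ ([-round]) → [ɤ]

[igɤkapirɤn]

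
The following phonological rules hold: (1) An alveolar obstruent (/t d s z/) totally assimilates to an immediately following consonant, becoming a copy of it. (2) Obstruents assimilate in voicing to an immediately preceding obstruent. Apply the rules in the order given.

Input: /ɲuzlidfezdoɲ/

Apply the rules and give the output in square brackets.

Rule 1: /z/ before /l/ → [l] (total assimilation)
Rule 1: /d/ before /f/ → [f] (total assimilation)
Rule 1: /z/ before /d/ → [d] (total assimilation)
After rule 1: ɲulliffeddoɲ
Rule 2: no segment meets the rule's conditions; no change.

[ɲulliffeddoɲ]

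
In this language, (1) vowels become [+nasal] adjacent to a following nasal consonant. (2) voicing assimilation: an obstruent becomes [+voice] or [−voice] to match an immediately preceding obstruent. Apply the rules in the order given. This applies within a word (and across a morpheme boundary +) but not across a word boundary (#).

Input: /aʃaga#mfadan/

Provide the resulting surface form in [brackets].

[aʃaga#mfadãn]

Rule 1: /a/ before nasal /n/ → [ã]
After rule 1: aʃaga#mfadãn
Rule 2: no segment meets the rule's conditions; no change.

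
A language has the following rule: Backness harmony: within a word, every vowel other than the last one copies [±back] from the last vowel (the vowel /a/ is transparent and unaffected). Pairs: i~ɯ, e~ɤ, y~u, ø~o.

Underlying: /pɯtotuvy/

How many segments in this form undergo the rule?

3

/ɯ/ harmonizes with /y/ ([-back]) → [i]
/o/ harmonizes with /y/ ([-back]) → [ø]
/u/ harmonizes with /y/ ([-back]) → [y]
3 segments change.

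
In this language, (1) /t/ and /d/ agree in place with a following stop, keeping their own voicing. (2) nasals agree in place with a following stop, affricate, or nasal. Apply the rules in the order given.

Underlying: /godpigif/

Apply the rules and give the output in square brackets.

Rule 1: /d/ before /p/ (labial) → [b]
After rule 1: gobpigif
Rule 2: no segment meets the rule's conditions; no change.

[gobpigif]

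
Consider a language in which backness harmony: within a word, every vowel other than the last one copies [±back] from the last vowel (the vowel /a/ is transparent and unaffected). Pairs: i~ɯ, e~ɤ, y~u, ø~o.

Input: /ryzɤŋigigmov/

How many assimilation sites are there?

3

/y/ harmonizes with /o/ ([+back]) → [u]
/i/ harmonizes with /o/ ([+back]) → [ɯ]
/i/ harmonizes with /o/ ([+back]) → [ɯ]
3 segments change.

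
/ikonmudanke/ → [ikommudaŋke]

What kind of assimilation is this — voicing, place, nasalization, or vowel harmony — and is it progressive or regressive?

place assimilation, regressive

/n/→[m] /n/→[ŋ].
Each target copies a feature from the following segment, so the direction is regressive.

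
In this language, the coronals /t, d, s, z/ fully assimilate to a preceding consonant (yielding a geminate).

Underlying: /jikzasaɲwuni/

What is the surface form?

/z/ after /k/ → [k] (total assimilation)

[jikkasaɲwuni]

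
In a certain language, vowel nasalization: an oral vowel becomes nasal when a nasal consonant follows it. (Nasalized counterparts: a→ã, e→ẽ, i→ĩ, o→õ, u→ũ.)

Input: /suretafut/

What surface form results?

[suretafut]

no segment meets the rule's conditions; no change.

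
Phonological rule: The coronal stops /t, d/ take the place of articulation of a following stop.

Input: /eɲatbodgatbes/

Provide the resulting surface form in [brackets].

/t/ before /b/ (labial) → [p]
/d/ before /g/ (velar) → [g]
/t/ before /b/ (labial) → [p]

[eɲapboggapbes]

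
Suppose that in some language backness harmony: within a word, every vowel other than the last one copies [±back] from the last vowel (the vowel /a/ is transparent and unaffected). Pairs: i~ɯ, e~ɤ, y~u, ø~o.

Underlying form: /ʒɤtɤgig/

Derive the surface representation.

[ʒetegig]

/ɤ/ harmonizes with /i/ ([-back]) → [e]
/ɤ/ harmonizes with /i/ ([-back]) → [e]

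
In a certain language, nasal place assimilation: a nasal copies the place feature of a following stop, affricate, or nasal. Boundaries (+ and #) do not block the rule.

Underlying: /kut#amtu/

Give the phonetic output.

[kut#antu]

/m/ before /t/ (alveolar) → [n]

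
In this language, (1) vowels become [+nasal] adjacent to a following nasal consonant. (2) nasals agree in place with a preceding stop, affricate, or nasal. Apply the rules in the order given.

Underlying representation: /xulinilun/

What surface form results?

Rule 1: /i/ before nasal /n/ → [ĩ]
Rule 1: /u/ before nasal /n/ → [ũ]
After rule 1: xulĩnilũn
Rule 2: no segment meets the rule's conditions; no change.

[xulĩnilũn]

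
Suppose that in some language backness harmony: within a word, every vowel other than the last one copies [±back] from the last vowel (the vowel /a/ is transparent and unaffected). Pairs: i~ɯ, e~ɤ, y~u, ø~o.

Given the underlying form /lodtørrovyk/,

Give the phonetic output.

/o/ harmonizes with /y/ ([-back]) → [ø]
/o/ harmonizes with /y/ ([-back]) → [ø]

[lødtørrøvyk]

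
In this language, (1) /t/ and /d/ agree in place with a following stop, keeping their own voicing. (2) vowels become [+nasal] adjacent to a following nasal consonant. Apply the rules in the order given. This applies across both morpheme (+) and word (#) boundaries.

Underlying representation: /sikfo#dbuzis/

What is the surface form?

Rule 1: /d/ before /b/ (labial) → [b]
After rule 1: sikfo#bbuzis
Rule 2: no segment meets the rule's conditions; no change.

[sikfo#bbuzis]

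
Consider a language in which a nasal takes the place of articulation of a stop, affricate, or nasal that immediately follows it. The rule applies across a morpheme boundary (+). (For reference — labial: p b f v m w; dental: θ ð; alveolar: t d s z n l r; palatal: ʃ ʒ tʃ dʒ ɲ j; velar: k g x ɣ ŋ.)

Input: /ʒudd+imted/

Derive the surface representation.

/m/ before /t/ (alveolar) → [n]

[ʒudd+inted]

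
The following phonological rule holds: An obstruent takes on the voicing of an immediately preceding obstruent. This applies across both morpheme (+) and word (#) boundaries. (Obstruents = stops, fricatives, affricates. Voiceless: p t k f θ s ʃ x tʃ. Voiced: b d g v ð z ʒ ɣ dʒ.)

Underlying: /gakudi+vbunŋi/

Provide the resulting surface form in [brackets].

[gakudi+vbunŋi]

no segment meets the rule's conditions; no change.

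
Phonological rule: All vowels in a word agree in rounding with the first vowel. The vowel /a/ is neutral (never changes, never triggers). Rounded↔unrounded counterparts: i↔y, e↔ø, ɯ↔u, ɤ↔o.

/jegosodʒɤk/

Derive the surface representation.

/o/ harmonizes with /e/ ([-round]) → [ɤ]
/o/ harmonizes with /e/ ([-round]) → [ɤ]

[jegɤsɤdʒɤk]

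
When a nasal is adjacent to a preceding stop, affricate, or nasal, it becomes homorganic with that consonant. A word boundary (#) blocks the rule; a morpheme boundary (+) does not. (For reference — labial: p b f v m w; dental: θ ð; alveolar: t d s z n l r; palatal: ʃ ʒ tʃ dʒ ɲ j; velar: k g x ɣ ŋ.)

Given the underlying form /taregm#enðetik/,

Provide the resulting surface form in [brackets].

[taregŋ#enðetik]

/m/ after /g/ (velar) → [ŋ]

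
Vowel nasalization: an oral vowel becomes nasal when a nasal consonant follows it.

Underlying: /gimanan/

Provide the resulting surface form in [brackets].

/i/ before nasal /m/ → [ĩ]
/a/ before nasal /n/ → [ã]
/a/ before nasal /n/ → [ã]

[gĩmãnãn]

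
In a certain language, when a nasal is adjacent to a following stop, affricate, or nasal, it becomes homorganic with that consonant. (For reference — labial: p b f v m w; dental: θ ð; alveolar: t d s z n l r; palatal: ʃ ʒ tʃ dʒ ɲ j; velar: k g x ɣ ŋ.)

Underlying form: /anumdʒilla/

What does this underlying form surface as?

/m/ before /dʒ/ (palatal) → [ɲ]

[anuɲdʒilla]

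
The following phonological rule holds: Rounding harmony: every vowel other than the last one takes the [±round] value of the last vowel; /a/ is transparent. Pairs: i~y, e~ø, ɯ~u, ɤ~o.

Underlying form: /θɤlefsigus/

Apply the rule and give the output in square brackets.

/ɤ/ harmonizes with /u/ ([+round]) → [o]
/e/ harmonizes with /u/ ([+round]) → [ø]
/i/ harmonizes with /u/ ([+round]) → [y]

[θoløfsygus]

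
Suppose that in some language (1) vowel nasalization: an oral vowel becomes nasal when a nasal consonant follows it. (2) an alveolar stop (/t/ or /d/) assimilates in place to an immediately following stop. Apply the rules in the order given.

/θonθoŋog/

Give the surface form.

Rule 1: /o/ before nasal /n/ → [õ]
Rule 1: /o/ before nasal /ŋ/ → [õ]
After rule 1: θõnθõŋog
Rule 2: no segment meets the rule's conditions; no change.

[θõnθõŋog]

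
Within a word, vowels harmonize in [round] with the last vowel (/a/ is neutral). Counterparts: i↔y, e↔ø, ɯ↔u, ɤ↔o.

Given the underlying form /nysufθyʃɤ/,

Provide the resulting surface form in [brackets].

/y/ harmonizes with /ɤ/ ([-round]) → [i]
/u/ harmonizes with /ɤ/ ([-round]) → [ɯ]
/y/ harmonizes with /ɤ/ ([-round]) → [i]

[nisɯfθiʃɤ]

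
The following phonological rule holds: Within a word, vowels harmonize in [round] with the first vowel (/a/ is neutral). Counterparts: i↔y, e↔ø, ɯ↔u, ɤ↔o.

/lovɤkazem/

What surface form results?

[lovokazøm]

/ɤ/ harmonizes with /o/ ([+round]) → [o]
/e/ harmonizes with /o/ ([+round]) → [ø]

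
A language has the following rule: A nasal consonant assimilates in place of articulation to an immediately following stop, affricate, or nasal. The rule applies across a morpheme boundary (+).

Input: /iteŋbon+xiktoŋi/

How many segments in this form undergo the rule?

1

/ŋ/ before /b/ (labial) → [m]
1 segment changes.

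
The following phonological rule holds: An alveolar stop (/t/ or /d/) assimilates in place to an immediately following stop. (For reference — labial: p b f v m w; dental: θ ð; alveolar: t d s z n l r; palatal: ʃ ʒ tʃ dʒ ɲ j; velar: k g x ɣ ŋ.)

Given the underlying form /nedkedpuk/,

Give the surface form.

[negkebpuk]

/d/ before /k/ (velar) → [g]
/d/ before /p/ (labial) → [b]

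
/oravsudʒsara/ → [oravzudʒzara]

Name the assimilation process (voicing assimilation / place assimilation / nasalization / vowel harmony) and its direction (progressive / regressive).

voicing assimilation, progressive

/s/→[z] /s/→[z].
Each target copies a feature from the preceding segment, so the direction is progressive.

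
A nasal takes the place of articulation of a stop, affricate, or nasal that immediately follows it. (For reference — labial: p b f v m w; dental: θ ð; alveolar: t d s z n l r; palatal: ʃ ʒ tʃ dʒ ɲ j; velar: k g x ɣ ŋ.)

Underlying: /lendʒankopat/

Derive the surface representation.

/n/ before /dʒ/ (palatal) → [ɲ]
/n/ before /k/ (velar) → [ŋ]

[leɲdʒaŋkopat]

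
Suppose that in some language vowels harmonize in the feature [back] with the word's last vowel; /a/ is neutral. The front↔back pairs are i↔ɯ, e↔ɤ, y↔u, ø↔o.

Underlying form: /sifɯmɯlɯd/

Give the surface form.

/i/ harmonizes with /ɯ/ ([+back]) → [ɯ]

[sɯfɯmɯlɯd]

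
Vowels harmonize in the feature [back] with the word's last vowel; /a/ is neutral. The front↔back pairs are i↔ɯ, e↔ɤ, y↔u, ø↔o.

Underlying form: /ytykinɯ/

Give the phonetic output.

/y/ harmonizes with /ɯ/ ([+back]) → [u]
/y/ harmonizes with /ɯ/ ([+back]) → [u]
/i/ harmonizes with /ɯ/ ([+back]) → [ɯ]

[utukɯnɯ]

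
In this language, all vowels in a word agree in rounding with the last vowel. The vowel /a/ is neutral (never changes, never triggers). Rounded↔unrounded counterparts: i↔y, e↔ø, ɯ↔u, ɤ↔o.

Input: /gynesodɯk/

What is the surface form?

[ginesɤdɯk]

/y/ harmonizes with /ɯ/ ([-round]) → [i]
/o/ harmonizes with /ɯ/ ([-round]) → [ɤ]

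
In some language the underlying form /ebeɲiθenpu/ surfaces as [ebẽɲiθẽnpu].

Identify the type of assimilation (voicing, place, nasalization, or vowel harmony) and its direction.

/e/→[ẽ] /e/→[ẽ].
Each target copies a feature from the following segment, so the direction is regressive.

nasalization, regressive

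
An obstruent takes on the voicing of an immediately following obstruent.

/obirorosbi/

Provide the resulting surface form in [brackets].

/s/ before /b/ (voiced) → [z]

[obirorozbi]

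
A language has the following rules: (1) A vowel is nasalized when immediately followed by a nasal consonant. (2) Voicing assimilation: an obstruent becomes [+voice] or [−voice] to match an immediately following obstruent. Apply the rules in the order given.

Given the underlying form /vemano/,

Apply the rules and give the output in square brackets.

Rule 1: /e/ before nasal /m/ → [ẽ]
Rule 1: /a/ before nasal /n/ → [ã]
After rule 1: vẽmãno
Rule 2: no segment meets the rule's conditions; no change.

[vẽmãno]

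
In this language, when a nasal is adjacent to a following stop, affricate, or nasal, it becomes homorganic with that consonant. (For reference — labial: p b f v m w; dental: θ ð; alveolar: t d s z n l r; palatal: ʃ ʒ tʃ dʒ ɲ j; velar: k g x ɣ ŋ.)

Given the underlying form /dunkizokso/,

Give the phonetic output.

[duŋkizokso]

/n/ before /k/ (velar) → [ŋ]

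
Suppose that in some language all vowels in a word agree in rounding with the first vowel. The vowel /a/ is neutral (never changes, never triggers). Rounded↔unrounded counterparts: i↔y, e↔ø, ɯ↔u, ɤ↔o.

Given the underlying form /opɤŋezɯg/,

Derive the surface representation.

[opoŋøzug]

/ɤ/ harmonizes with /o/ ([+round]) → [o]
/e/ harmonizes with /o/ ([+round]) → [ø]
/ɯ/ harmonizes with /o/ ([+round]) → [u]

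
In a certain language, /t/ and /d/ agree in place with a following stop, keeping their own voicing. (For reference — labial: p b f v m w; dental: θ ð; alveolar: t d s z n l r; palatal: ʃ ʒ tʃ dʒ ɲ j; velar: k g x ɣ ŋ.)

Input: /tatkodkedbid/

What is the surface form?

/t/ before /k/ (velar) → [k]
/d/ before /k/ (velar) → [g]
/d/ before /b/ (labial) → [b]

[takkogkebbid]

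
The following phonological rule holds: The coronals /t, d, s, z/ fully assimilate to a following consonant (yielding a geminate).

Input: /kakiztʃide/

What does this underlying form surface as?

/z/ before /tʃ/ → [tʃ] (total assimilation)

[kakitʃtʃide]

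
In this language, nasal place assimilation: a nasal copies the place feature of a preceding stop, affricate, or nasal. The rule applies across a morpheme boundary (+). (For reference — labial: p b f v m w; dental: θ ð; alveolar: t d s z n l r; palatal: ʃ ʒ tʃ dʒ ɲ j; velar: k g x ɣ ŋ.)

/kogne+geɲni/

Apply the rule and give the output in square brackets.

/n/ after /g/ (velar) → [ŋ]
/n/ after /ɲ/ (palatal) → [ɲ]

[kogŋe+geɲɲi]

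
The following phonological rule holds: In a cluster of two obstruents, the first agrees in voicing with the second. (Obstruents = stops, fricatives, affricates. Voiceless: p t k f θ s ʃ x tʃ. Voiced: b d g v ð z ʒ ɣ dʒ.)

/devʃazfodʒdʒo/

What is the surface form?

/v/ before /ʃ/ (voiceless) → [f]
/z/ before /f/ (voiceless) → [s]

[defʃasfodʒdʒo]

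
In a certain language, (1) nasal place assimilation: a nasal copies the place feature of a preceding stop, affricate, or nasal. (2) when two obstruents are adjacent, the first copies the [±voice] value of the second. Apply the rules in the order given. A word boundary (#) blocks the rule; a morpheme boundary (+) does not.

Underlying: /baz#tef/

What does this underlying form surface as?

[baz#tef]

Rule 1: no segment meets the rule's conditions; no change.
After rule 1: baz#tef
Rule 2: no segment meets the rule's conditions; no change.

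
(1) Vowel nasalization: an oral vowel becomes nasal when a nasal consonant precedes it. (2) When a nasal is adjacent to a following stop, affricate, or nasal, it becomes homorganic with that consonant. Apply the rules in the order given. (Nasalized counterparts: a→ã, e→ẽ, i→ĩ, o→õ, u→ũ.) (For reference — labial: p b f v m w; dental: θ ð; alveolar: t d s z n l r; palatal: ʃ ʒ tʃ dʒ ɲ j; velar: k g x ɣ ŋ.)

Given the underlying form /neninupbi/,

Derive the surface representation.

Rule 1: /e/ after nasal /n/ → [ẽ]
Rule 1: /i/ after nasal /n/ → [ĩ]
Rule 1: /u/ after nasal /n/ → [ũ]
After rule 1: nẽnĩnũpbi
Rule 2: no segment meets the rule's conditions; no change.

[nẽnĩnũpbi]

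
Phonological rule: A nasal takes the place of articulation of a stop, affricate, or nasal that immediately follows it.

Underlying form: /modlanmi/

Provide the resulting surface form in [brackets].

/n/ before /m/ (labial) → [m]

[modlammi]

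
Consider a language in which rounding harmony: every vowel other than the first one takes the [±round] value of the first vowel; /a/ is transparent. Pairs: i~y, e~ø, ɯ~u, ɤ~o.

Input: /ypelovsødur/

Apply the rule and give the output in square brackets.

/e/ harmonizes with /y/ ([+round]) → [ø]

[ypølovsødur]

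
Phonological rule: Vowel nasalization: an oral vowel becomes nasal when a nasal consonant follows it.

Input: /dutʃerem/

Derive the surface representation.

[dutʃerẽm]

/e/ before nasal /m/ → [ẽ]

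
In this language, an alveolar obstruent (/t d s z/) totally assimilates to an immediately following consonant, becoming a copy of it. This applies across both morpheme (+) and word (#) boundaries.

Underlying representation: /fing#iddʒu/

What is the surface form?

[fing#idʒdʒu]

/d/ before /dʒ/ → [dʒ] (total assimilation)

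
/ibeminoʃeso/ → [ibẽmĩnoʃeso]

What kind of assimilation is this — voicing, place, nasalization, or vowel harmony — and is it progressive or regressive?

/e/→[ẽ] /i/→[ĩ].
Each target copies a feature from the following segment, so the direction is regressive.

nasalization, regressive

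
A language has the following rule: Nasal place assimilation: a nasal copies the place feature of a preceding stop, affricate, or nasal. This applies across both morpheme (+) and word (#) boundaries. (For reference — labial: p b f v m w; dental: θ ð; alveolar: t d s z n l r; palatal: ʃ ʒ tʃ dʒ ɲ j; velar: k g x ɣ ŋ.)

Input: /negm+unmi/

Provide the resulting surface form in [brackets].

[negŋ+unni]

/m/ after /g/ (velar) → [ŋ]
/m/ after /n/ (alveolar) → [n]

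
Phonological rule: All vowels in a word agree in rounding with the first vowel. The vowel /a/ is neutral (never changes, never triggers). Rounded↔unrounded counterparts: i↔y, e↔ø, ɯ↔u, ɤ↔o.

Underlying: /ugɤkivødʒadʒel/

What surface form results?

[ugokyvødʒadʒøl]

/ɤ/ harmonizes with /u/ ([+round]) → [o]
/i/ harmonizes with /u/ ([+round]) → [y]
/e/ harmonizes with /u/ ([+round]) → [ø]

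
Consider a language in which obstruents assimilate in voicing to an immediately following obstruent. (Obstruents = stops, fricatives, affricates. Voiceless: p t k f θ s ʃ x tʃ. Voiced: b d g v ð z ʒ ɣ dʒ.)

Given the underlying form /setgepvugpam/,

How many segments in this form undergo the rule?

/t/ before /g/ (voiced) → [d]
/p/ before /v/ (voiced) → [b]
/g/ before /p/ (voiceless) → [k]
3 segments change.

3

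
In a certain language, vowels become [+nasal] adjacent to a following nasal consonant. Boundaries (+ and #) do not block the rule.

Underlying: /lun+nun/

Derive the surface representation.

[lũn+nũn]

/u/ before nasal /n/ → [ũ]
/u/ before nasal /n/ → [ũ]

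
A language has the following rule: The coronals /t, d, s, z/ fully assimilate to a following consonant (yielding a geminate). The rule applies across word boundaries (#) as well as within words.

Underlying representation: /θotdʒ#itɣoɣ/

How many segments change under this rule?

2

/t/ before /dʒ/ → [dʒ] (total assimilation)
/t/ before /ɣ/ → [ɣ] (total assimilation)
2 segments change.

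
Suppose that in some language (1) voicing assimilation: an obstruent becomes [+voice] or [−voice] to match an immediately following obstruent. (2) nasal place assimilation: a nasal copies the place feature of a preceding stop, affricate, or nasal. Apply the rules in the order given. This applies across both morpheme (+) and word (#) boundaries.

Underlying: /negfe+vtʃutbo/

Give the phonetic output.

[nekfe+ftʃudbo]

Rule 1: /g/ before /f/ (voiceless) → [k]
Rule 1: /v/ before /tʃ/ (voiceless) → [f]
Rule 1: /t/ before /b/ (voiced) → [d]
After rule 1: nekfe+ftʃudbo
Rule 2: no segment meets the rule's conditions; no change.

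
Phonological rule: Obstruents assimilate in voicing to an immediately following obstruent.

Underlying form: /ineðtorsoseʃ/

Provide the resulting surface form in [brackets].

[ineθtorsoseʃ]

/ð/ before /t/ (voiceless) → [θ]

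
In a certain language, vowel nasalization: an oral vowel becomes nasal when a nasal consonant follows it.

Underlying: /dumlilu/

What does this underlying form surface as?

[dũmlilu]

/u/ before nasal /m/ → [ũ]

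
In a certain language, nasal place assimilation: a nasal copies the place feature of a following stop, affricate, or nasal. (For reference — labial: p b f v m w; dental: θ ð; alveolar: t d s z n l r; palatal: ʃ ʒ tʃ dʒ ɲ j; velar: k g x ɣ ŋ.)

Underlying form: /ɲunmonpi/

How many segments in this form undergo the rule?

2

/n/ before /m/ (labial) → [m]
/n/ before /p/ (labial) → [m]
2 segments change.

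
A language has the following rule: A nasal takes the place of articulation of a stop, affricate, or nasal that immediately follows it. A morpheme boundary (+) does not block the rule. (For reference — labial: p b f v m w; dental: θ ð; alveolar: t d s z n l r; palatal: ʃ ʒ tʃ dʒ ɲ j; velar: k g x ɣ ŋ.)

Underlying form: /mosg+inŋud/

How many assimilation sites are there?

1

/n/ before /ŋ/ (velar) → [ŋ]
1 segment changes.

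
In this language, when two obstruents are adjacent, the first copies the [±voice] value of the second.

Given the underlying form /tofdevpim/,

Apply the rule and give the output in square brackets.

[tovdefpim]

/f/ before /d/ (voiced) → [v]
/v/ before /p/ (voiceless) → [f]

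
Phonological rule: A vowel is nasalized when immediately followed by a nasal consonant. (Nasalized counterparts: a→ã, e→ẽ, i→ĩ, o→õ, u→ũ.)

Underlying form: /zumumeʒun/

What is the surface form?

/u/ before nasal /m/ → [ũ]
/u/ before nasal /m/ → [ũ]
/u/ before nasal /n/ → [ũ]

[zũmũmeʒũn]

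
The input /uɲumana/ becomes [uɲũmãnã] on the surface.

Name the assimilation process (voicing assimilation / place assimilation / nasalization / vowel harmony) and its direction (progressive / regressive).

nasalization, progressive

/u/→[ũ] /a/→[ã] /a/→[ã].
Each target copies a feature from the preceding segment, so the direction is progressive.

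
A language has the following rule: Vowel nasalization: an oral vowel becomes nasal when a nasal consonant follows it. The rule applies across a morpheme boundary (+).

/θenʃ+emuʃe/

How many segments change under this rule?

/e/ before nasal /n/ → [ẽ]
/e/ before nasal /m/ → [ẽ]
2 segments change.

2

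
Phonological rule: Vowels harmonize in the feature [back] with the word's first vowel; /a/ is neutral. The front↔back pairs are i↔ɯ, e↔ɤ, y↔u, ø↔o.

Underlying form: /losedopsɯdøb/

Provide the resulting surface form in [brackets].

/e/ harmonizes with /o/ ([+back]) → [ɤ]
/ø/ harmonizes with /o/ ([+back]) → [o]

[losɤdopsɯdob]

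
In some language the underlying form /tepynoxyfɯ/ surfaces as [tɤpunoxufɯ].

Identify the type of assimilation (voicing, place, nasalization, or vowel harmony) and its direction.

vowel harmony, regressive

/e/→[ɤ] /y/→[u] /y/→[u].
Vowels agree with the last vowel, so the harmony is regressive.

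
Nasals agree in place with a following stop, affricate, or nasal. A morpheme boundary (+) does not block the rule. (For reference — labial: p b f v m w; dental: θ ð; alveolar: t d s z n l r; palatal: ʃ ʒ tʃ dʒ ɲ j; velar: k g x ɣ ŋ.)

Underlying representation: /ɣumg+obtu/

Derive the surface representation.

[ɣuŋg+obtu]

/m/ before /g/ (velar) → [ŋ]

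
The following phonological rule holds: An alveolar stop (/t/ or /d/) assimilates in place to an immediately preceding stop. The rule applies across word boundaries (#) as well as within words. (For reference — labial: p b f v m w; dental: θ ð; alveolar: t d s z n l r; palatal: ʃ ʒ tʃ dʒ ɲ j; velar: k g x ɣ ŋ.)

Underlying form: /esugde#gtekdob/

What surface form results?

/d/ after /g/ (velar) → [g]
/t/ after /g/ (velar) → [k]
/d/ after /k/ (velar) → [g]

[esugge#gkekgob]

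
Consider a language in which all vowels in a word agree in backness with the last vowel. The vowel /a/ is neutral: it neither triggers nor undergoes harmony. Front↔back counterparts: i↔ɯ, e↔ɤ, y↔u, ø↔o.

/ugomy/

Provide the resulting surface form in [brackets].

[ygømy]

/u/ harmonizes with /y/ ([-back]) → [y]
/o/ harmonizes with /y/ ([-back]) → [ø]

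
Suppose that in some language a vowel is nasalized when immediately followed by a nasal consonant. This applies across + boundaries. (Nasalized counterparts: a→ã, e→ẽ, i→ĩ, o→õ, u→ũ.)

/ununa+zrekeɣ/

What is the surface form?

/u/ before nasal /n/ → [ũ]
/u/ before nasal /n/ → [ũ]

[ũnũna+zrekeɣ]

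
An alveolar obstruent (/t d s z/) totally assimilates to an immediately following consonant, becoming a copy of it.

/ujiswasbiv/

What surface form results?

/s/ before /w/ → [w] (total assimilation)
/s/ before /b/ → [b] (total assimilation)

[ujiwwabbiv]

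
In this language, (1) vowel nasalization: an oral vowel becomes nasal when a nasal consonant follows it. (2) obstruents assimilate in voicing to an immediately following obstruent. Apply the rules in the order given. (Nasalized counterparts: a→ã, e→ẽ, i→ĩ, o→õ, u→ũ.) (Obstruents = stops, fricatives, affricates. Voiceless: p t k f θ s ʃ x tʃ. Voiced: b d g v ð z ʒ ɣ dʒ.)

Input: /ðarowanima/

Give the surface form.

Rule 1: /a/ before nasal /n/ → [ã]
Rule 1: /i/ before nasal /m/ → [ĩ]
After rule 1: ðarowãnĩma
Rule 2: no segment meets the rule's conditions; no change.

[ðarowãnĩma]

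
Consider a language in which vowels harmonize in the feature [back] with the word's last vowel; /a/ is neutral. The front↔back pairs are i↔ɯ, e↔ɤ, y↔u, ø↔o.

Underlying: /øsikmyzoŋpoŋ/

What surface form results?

/ø/ harmonizes with /o/ ([+back]) → [o]
/i/ harmonizes with /o/ ([+back]) → [ɯ]
/y/ harmonizes with /o/ ([+back]) → [u]

[osɯkmuzoŋpoŋ]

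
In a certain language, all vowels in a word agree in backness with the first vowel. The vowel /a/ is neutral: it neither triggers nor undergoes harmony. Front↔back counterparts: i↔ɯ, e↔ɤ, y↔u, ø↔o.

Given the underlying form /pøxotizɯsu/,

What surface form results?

/o/ harmonizes with /ø/ ([-back]) → [ø]
/ɯ/ harmonizes with /ø/ ([-back]) → [i]
/u/ harmonizes with /ø/ ([-back]) → [y]

[pøxøtizisy]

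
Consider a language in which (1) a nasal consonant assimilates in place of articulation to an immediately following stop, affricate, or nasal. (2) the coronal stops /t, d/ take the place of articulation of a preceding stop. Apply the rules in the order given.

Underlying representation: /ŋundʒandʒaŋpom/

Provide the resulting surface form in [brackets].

[ŋuɲdʒaɲdʒampom]

Rule 1: /n/ before /dʒ/ (palatal) → [ɲ]
Rule 1: /n/ before /dʒ/ (palatal) → [ɲ]
Rule 1: /ŋ/ before /p/ (labial) → [m]
After rule 1: ŋuɲdʒaɲdʒampom
Rule 2: no segment meets the rule's conditions; no change.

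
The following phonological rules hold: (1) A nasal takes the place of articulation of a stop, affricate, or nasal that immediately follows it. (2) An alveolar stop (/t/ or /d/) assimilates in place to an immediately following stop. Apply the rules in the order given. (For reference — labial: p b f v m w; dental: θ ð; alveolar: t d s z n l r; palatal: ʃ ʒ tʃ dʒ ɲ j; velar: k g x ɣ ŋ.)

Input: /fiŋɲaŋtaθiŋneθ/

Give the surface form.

Rule 1: /ŋ/ before /ɲ/ (palatal) → [ɲ]
Rule 1: /ŋ/ before /t/ (alveolar) → [n]
Rule 1: /ŋ/ before /n/ (alveolar) → [n]
After rule 1: fiɲɲantaθinneθ
Rule 2: no segment meets the rule's conditions; no change.

[fiɲɲantaθinneθ]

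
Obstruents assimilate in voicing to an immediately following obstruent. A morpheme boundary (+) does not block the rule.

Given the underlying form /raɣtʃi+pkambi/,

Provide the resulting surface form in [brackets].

[raxtʃi+pkambi]

/ɣ/ before /tʃ/ (voiceless) → [x]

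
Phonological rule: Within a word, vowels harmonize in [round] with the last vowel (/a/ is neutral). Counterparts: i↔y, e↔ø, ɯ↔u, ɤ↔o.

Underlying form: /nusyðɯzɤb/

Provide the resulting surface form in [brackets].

[nɯsiðɯzɤb]

/u/ harmonizes with /ɤ/ ([-round]) → [ɯ]
/y/ harmonizes with /ɤ/ ([-round]) → [i]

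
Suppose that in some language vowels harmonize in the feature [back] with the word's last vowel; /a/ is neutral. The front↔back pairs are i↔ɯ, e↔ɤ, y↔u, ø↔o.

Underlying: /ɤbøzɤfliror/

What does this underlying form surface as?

/ø/ harmonizes with /o/ ([+back]) → [o]
/i/ harmonizes with /o/ ([+back]) → [ɯ]

[ɤbozɤflɯror]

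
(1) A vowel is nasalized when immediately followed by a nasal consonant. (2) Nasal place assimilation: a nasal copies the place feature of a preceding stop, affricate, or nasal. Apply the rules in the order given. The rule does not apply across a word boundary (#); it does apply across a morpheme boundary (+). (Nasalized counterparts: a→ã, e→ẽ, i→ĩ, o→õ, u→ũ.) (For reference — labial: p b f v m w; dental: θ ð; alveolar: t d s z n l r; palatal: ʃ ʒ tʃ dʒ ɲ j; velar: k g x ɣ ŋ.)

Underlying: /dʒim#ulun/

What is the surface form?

Rule 1: /i/ before nasal /m/ → [ĩ]
Rule 1: /u/ before nasal /n/ → [ũ]
After rule 1: dʒĩm#ulũn
Rule 2: no segment meets the rule's conditions; no change.

[dʒĩm#ulũn]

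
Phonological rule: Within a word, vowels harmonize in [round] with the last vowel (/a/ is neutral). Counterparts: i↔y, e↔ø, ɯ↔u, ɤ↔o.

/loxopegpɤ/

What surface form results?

[lɤxɤpegpɤ]

/o/ harmonizes with /ɤ/ ([-round]) → [ɤ]
/o/ harmonizes with /ɤ/ ([-round]) → [ɤ]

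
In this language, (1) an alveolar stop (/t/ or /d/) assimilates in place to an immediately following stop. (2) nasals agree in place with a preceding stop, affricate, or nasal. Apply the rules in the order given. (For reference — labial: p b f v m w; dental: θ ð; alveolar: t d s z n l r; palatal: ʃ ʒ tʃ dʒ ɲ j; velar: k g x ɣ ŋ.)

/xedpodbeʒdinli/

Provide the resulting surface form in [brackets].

Rule 1: /d/ before /p/ (labial) → [b]
Rule 1: /d/ before /b/ (labial) → [b]
After rule 1: xebpobbeʒdinli
Rule 2: no segment meets the rule's conditions; no change.

[xebpobbeʒdinli]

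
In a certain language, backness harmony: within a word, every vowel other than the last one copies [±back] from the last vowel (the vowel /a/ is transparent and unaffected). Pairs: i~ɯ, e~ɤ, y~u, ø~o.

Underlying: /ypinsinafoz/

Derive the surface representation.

[upɯnsɯnafoz]

/y/ harmonizes with /o/ ([+back]) → [u]
/i/ harmonizes with /o/ ([+back]) → [ɯ]
/i/ harmonizes with /o/ ([+back]) → [ɯ]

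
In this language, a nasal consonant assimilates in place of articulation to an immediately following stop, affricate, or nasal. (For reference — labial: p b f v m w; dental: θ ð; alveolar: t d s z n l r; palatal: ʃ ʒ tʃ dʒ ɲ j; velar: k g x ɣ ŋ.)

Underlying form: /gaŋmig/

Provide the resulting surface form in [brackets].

[gammig]

/ŋ/ before /m/ (labial) → [m]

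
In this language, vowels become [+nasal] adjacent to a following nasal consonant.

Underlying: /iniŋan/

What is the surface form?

[ĩnĩŋãn]

/i/ before nasal /n/ → [ĩ]
/i/ before nasal /ŋ/ → [ĩ]
/a/ before nasal /n/ → [ã]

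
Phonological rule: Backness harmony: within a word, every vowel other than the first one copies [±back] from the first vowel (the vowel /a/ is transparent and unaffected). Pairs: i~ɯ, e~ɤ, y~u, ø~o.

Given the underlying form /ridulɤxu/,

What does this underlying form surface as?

/u/ harmonizes with /i/ ([-back]) → [y]
/ɤ/ harmonizes with /i/ ([-back]) → [e]
/u/ harmonizes with /i/ ([-back]) → [y]

[ridylexy]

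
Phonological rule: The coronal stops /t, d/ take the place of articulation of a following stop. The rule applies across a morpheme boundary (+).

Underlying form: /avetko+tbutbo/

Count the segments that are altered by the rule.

3

/t/ before /k/ (velar) → [k]
/t/ before /b/ (labial) → [p]
/t/ before /b/ (labial) → [p]
3 segments change.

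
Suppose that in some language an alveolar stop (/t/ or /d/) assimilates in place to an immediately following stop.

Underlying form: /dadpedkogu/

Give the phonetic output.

/d/ before /p/ (labial) → [b]
/d/ before /k/ (velar) → [g]

[dabpegkogu]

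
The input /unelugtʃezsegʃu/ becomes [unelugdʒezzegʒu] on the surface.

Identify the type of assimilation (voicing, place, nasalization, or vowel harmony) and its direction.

voicing assimilation, progressive

/tʃ/→[dʒ] /s/→[z] /ʃ/→[ʒ].
Each target copies a feature from the preceding segment, so the direction is progressive.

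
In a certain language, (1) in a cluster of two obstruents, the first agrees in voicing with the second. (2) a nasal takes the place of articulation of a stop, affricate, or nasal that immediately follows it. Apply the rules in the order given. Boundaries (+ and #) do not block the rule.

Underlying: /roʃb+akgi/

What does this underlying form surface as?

[roʒb+aggi]

Rule 1: /ʃ/ before /b/ (voiced) → [ʒ]
Rule 1: /k/ before /g/ (voiced) → [g]
After rule 1: roʒb+aggi
Rule 2: no segment meets the rule's conditions; no change.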